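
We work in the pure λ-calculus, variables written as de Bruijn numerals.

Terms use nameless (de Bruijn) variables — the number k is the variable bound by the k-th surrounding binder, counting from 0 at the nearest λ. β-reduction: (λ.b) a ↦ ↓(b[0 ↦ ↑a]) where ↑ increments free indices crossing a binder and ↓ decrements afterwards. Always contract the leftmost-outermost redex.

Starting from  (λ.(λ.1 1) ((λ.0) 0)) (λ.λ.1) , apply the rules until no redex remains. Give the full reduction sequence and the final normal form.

Answer: normal form = λ.λ.λ.1  (in 3 steps)

Working:
  start: (λ.(λ.1 1) ((λ.0) 0)) (λ.λ.1)
  →1  (λ.(λ.λ.1) (λ.λ.1)) ((λ.0) (λ.λ.1))
  →2  (λ.λ.1) (λ.λ.1)
  →3  λ.λ.λ.1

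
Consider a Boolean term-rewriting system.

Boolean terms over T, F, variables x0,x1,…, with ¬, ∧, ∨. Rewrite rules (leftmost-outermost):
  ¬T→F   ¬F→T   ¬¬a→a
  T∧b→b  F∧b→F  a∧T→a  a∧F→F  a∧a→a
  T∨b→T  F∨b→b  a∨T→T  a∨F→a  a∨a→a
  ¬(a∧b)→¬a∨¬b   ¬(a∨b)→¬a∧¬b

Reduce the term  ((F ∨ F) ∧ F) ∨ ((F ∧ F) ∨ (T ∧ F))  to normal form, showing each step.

  start: ((F ∨ F) ∧ F) ∨ ((F ∧ F) ∨ (T ∧ F))
  [1] F ∨ ((F ∧ F) ∨ (T ∧ F))
  [2] (F ∧ F) ∨ (T ∧ F)
  [3] F ∨ (T ∧ F)
  [4] T ∧ F
  [5] F

Answer: normal form = F  (in 5 steps)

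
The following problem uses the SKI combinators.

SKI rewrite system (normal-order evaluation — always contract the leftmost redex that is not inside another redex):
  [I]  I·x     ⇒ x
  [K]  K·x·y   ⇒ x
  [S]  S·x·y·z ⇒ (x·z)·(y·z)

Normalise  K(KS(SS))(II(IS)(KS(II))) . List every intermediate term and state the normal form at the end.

  start: K(KS(SS))(II(IS)(KS(II)))
  →1  KS(SS)
  →2  S

Answer: normal form = S  (in 2 steps)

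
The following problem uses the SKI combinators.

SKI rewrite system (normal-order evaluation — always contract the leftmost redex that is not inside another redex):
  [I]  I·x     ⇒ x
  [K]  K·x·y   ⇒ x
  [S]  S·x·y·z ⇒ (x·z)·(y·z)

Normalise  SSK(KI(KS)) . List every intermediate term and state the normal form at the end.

Answer: normal form = SI(KI)  (in 3 steps)

Working:
  start: SSK(KI(KS))
  [1] S(KI(KS))(K(KI(KS)))
  [2] SI(K(KI(KS)))
  [3] SI(KI)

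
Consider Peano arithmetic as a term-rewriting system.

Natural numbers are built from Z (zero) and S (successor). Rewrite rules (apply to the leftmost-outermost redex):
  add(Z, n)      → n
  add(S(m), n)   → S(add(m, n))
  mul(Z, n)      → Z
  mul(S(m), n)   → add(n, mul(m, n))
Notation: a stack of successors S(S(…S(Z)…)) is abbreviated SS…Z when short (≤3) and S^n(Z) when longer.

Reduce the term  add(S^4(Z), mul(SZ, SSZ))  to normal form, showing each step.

Answer: normal form = S^6(Z)  (in 10 steps)

Working:
  start: add(S^4(Z), mul(SZ, SSZ))
  →1  S(add(SSSZ, mul(SZ, SSZ)))
  →2  S(S(add(SSZ, mul(SZ, SSZ))))
  →3  S(S(S(add(SZ, mul(SZ, SSZ)))))
  →4  S(S(S(S(add(Z, mul(SZ, SSZ))))))
  →5  S(S(S(S(mul(SZ, SSZ)))))
  →6  S(S(S(S(add(SSZ, mul(Z, SSZ))))))
  →7  S(S(S(S(S(add(SZ, mul(Z, SSZ)))))))
  →8  S(S(S(S(S(S(add(Z, mul(Z, SSZ))))))))
  →9  S(S(S(S(S(S(mul(Z, SSZ)))))))
  →10  S^6(Z)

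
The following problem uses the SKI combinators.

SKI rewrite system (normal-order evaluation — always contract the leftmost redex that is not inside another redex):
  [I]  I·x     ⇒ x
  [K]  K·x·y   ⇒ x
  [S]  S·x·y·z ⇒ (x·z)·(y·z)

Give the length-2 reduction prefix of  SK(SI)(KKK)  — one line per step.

  start: SK(SI)(KKK)
  [1] K(KKK)(SI(KKK))
  [2] KKK

Answer: after 2 steps: KKK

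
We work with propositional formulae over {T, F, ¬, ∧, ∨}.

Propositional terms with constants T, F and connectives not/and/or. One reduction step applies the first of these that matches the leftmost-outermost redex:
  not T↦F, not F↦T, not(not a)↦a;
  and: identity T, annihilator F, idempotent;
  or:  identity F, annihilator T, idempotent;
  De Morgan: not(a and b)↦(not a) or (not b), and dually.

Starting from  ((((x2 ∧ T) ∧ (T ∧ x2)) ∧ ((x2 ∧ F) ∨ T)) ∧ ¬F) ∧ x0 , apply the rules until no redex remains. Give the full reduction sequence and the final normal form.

Answer: normal form = x2 ∧ x0  (in 7 steps)

Working:
  start: ((((x2 ∧ T) ∧ (T ∧ x2)) ∧ ((x2 ∧ F) ∨ T)) ∧ ¬F) ∧ x0
  step 1: (((x2 ∧ (T ∧ x2)) ∧ ((x2 ∧ F) ∨ T)) ∧ ¬F) ∧ x0
  step 2: (((x2 ∧ x2) ∧ ((x2 ∧ F) ∨ T)) ∧ ¬F) ∧ x0
  step 3: ((x2 ∧ ((x2 ∧ F) ∨ T)) ∧ ¬F) ∧ x0
  step 4: ((x2 ∧ T) ∧ ¬F) ∧ x0
  step 5: (x2 ∧ ¬F) ∧ x0
  step 6: (x2 ∧ T) ∧ x0
  step 7: x2 ∧ x0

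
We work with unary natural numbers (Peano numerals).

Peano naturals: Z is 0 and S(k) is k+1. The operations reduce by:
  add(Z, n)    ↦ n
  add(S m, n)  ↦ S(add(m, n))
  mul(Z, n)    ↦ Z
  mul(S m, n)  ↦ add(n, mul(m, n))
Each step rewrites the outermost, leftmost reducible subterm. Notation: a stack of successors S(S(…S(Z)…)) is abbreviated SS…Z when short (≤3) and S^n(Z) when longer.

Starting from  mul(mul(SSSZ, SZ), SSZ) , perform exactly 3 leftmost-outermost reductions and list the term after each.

Answer: after 3 steps: add(SSZ, mul(add(Z, mul(SSZ, SZ)), SSZ))

Working:
  start: mul(mul(SSSZ, SZ), SSZ)
  step 1: mul(add(SZ, mul(SSZ, SZ)), SSZ)
  step 2: mul(S(add(Z, mul(SSZ, SZ))), SSZ)
  step 3: add(SSZ, mul(add(Z, mul(SSZ, SZ)), SSZ))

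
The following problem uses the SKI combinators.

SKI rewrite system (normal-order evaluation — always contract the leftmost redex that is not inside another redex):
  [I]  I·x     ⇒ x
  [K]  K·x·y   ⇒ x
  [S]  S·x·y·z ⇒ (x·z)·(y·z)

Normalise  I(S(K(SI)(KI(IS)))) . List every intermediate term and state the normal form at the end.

Answer: normal form = S(SI)  (in 2 steps)

Working:
  start: I(S(K(SI)(KI(IS))))
  [1] S(K(SI)(KI(IS)))
  [2] S(SI)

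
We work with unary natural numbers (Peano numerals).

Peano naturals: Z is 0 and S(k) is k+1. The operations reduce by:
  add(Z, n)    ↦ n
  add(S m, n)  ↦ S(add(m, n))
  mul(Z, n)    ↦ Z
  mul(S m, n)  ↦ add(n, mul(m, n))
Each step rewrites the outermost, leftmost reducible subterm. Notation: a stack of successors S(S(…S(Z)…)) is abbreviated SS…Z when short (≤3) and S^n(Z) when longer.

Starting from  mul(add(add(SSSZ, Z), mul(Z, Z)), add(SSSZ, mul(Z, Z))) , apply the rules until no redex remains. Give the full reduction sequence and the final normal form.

Answer: normal form = S^9(Z)  (in 40 steps)

Reduction:
  start: mul(add(add(SSSZ, Z), mul(Z, Z)), add(SSSZ, mul(Z, Z)))
  →1  mul(add(S(add(SSZ, Z)), mul(Z, Z)), add(SSSZ, mul(Z, Z)))
  →2  mul(S(add(add(SSZ, Z), mul(Z, Z))), add(SSSZ, mul(Z, Z)))
  →3  add(add(SSSZ, mul(Z, Z)), mul(add(add(SSZ, Z), mul(Z, Z)), add(SSSZ, mul(Z, Z))))
  →4  add(S(add(SSZ, mul(Z, Z))), mul(add(add(SSZ, Z), mul(Z, Z)), add(SSSZ, mul(Z, Z))))
  →5  S(add(add(SSZ, mul(Z, Z)), mul(add(add(SSZ, Z), mul(Z, Z)), add(SSSZ, mul(Z, Z)))))
  →6  S(add(S(add(SZ, mul(Z, Z))), mul(add(add(SSZ, Z), mul(Z, Z)), add(SSSZ, mul(Z, Z)))))
  →7  S(S(add(add(SZ, mul(Z, Z)), mul(add(add(SSZ, Z), mul(Z, Z)), add(SSSZ, mul(Z, Z))))))
  →8  S(S(add(S(add(Z, mul(Z, Z))), mul(add(add(SSZ, Z), mul(Z, Z)), add(SSSZ, mul(Z, Z))))))
  →9  S(S(S(add(add(Z, mul(Z, Z)), mul(add(add(SSZ, Z), mul(Z, Z)), add(SSSZ, mul(Z, Z)))))))
  →10  S(S(S(add(mul(Z, Z), mul(add(add(SSZ, Z), mul(Z, Z)), add(SSSZ, mul(Z, Z)))))))
  →11  S(S(S(add(Z, mul(add(add(SSZ, Z), mul(Z, Z)), add(SSSZ, mul(Z, Z)))))))
  →12  S(S(S(mul(add(add(SSZ, Z), mul(Z, Z)), add(SSSZ, mul(Z, Z))))))
  →13  S(S(S(mul(add(S(add(SZ, Z)), mul(Z, Z)), add(SSSZ, mul(Z, Z))))))
  →14  S(S(S(mul(S(add(add(SZ, Z), mul(Z, Z))), add(SSSZ, mul(Z, Z))))))
  →15  S(S(S(add(add(SSSZ, mul(Z, Z)), mul(add(add(SZ, Z), mul(Z, Z)), add(SSSZ, mul(Z, Z)))))))
  →16  S(S(S(add(S(add(SSZ, mul(Z, Z))), mul(add(add(SZ, Z), mul(Z, Z)), add(SSSZ, mul(Z, Z)))))))
  →17  S(S(S(S(add(add(SSZ, mul(Z, Z)), mul(add(add(SZ, Z), mul(Z, Z)), add(SSSZ, mul(Z, Z))))))))
  →18  S(S(S(S(add(S(add(SZ, mul(Z, Z))), mul(add(add(SZ, Z), mul(Z, Z)), add(SSSZ, mul(Z, Z))))))))
  →19  S(S(S(S(S(add(add(SZ, mul(Z, Z)), mul(add(add(SZ, Z), mul(Z, Z)), add(SSSZ, mul(Z, Z)))))))))
  →20  S(S(S(S(S(add(S(add(Z, mul(Z, Z))), mul(add(add(SZ, Z), mul(Z, Z)), add(SSSZ, mul(Z, Z)))))))))
  →21  S(S(S(S(S(S(add(add(Z, mul(Z, Z)), mul(add(add(SZ, Z), mul(Z, Z)), add(SSSZ, mul(Z, Z))))))))))
  →22  S(S(S(S(S(S(add(mul(Z, Z), mul(add(add(SZ, Z), mul(Z, Z)), add(SSSZ, mul(Z, Z))))))))))
  →23  S(S(S(S(S(S(add(Z, mul(add(add(SZ, Z), mul(Z, Z)), add(SSSZ, mul(Z, Z))))))))))
  →24  S(S(S(S(S(S(mul(add(add(SZ, Z), mul(Z, Z)), add(SSSZ, mul(Z, Z)))))))))
  →25  S(S(S(S(S(S(mul(add(S(add(Z, Z)), mul(Z, Z)), add(SSSZ, mul(Z, Z)))))))))
  →26  S(S(S(S(S(S(mul(S(add(add(Z, Z), mul(Z, Z))), add(SSSZ, mul(Z, Z)))))))))
  →27  S(S(S(S(S(S(add(add(SSSZ, mul(Z, Z)), mul(add(add(Z, Z), mul(Z, Z)), add(SSSZ, mul(Z, Z))))))))))
  →28  S(S(S(S(S(S(add(S(add(SSZ, mul(Z, Z))), mul(add(add(Z, Z), mul(Z, Z)), add(SSSZ, mul(Z, Z))))))))))
  →29  S(S(S(S(S(S(S(add(add(SSZ, mul(Z, Z)), mul(add(add(Z, Z), mul(Z, Z)), add(SSSZ, mul(Z, Z)))))))))))
  →30  S(S(S(S(S(S(S(add(S(add(SZ, mul(Z, Z))), mul(add(add(Z, Z), mul(Z, Z)), add(SSSZ, mul(Z, Z)))))))))))
  →31  S(S(S(S(S(S(S(S(add(add(SZ, mul(Z, Z)), mul(add(add(Z, Z), mul(Z, Z)), add(SSSZ, mul(Z, Z))))))))))))
  →32  S(S(S(S(S(S(S(S(add(S(add(Z, mul(Z, Z))), mul(add(add(Z, Z), mul(Z, Z)), add(SSSZ, mul(Z, Z))))))))))))
  →33  S(S(S(S(S(S(S(S(S(add(add(Z, mul(Z, Z)), mul(add(add(Z, Z), mul(Z, Z)), add(SSSZ, mul(Z, Z)))))))))))))
  →34  S(S(S(S(S(S(S(S(S(add(mul(Z, Z), mul(add(add(Z, Z), mul(Z, Z)), add(SSSZ, mul(Z, Z)))))))))))))
  →35  S(S(S(S(S(S(S(S(S(add(Z, mul(add(add(Z, Z), mul(Z, Z)), add(SSSZ, mul(Z, Z)))))))))))))
  →36  S(S(S(S(S(S(S(S(S(mul(add(add(Z, Z), mul(Z, Z)), add(SSSZ, mul(Z, Z))))))))))))
  →37  S(S(S(S(S(S(S(S(S(mul(add(Z, mul(Z, Z)), add(SSSZ, mul(Z, Z))))))))))))
  →38  S(S(S(S(S(S(S(S(S(mul(mul(Z, Z), add(SSSZ, mul(Z, Z))))))))))))
  →39  S(S(S(S(S(S(S(S(S(mul(Z, add(SSSZ, mul(Z, Z))))))))))))
  →40  S^9(Z)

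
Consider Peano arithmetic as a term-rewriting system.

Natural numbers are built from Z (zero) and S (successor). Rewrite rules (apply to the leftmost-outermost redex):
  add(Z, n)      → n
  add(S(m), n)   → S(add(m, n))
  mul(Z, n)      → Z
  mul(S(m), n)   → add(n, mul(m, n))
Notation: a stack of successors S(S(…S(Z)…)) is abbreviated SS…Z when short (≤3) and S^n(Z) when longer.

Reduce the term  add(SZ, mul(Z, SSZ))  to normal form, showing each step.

Answer: normal form = SZ  (in 3 steps)

Working:
  start: add(SZ, mul(Z, SSZ))
  →1  S(add(Z, mul(Z, SSZ)))
  →2  S(mul(Z, SSZ))
  →3  SZ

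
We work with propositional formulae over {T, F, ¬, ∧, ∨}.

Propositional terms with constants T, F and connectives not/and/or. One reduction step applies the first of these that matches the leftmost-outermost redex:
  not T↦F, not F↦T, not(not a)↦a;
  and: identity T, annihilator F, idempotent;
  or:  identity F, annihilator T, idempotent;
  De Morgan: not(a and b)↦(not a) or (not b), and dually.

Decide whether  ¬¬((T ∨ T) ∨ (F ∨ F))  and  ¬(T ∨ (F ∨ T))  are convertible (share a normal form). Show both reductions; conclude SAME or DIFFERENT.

Term A:
  start: ¬¬((T ∨ T) ∨ (F ∨ F))
  →1  (T ∨ T) ∨ (F ∨ F)
  →2  T ∨ (F ∨ F)
  →3  T

Term B:
  start: ¬(T ∨ (F ∨ T))
  →1  ¬T ∧ ¬(F ∨ T)
  →2  F ∧ ¬(F ∨ T)
  →3  F

Answer: DIFFERENT — A ⇓ T, B ⇓ F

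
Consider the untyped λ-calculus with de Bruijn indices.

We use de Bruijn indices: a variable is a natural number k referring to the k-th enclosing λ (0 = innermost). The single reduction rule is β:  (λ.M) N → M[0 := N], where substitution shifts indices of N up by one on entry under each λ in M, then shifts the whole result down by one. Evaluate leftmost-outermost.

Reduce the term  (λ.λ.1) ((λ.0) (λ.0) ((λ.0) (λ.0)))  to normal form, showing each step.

  start: (λ.λ.1) ((λ.0) (λ.0) ((λ.0) (λ.0)))
  step 1: λ.(λ.0) (λ.0) ((λ.0) (λ.0))
  step 2: λ.(λ.0) ((λ.0) (λ.0))
  step 3: λ.(λ.0) (λ.0)
  step 4: λ.λ.0

Answer: normal form = λ.λ.0  (in 4 steps)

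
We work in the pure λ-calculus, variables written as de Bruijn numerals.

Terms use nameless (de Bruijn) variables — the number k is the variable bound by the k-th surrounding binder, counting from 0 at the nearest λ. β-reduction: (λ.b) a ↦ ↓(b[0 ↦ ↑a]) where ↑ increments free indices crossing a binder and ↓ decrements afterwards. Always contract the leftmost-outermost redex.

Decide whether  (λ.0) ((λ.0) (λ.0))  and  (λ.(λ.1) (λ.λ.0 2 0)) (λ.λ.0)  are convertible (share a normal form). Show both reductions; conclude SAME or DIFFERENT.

Term A:
  start: (λ.0) ((λ.0) (λ.0))
  step 1: (λ.0) (λ.0)
  step 2: λ.0

Term B:
  start: (λ.(λ.1) (λ.λ.0 2 0)) (λ.λ.0)
  step 1: (λ.λ.λ.0) (λ.λ.0 (λ.λ.0) 0)
  step 2: λ.λ.0

Answer: DIFFERENT — A ⇓ λ.0, B ⇓ λ.λ.0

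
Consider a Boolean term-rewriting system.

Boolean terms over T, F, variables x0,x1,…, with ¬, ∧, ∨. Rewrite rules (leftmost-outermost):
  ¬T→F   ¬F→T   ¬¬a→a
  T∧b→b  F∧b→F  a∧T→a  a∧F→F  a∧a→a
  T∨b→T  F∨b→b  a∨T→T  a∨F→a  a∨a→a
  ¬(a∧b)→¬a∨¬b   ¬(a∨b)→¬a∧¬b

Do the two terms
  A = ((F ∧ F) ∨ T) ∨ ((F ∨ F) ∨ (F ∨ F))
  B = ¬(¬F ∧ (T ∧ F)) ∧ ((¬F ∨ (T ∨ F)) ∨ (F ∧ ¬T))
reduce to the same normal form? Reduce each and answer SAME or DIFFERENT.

Answer: SAME — A ⇓ T, B ⇓ T

Working:
Term A:
  start: ((F ∧ F) ∨ T) ∨ ((F ∨ F) ∨ (F ∨ F))
  step 1: T ∨ ((F ∨ F) ∨ (F ∨ F))
  step 2: T

Term B:
  start: ¬(¬F ∧ (T ∧ F)) ∧ ((¬F ∨ (T ∨ F)) ∨ (F ∧ ¬T))
  step 1: (¬¬F ∨ ¬(T ∧ F)) ∧ ((¬F ∨ (T ∨ F)) ∨ (F ∧ ¬T))
  step 2: (F ∨ ¬(T ∧ F)) ∧ ((¬F ∨ (T ∨ F)) ∨ (F ∧ ¬T))
  step 3: ¬(T ∧ F) ∧ ((¬F ∨ (T ∨ F)) ∨ (F ∧ ¬T))
  step 4: (¬T ∨ ¬F) ∧ ((¬F ∨ (T ∨ F)) ∨ (F ∧ ¬T))
  step 5: (F ∨ ¬F) ∧ ((¬F ∨ (T ∨ F)) ∨ (F ∧ ¬T))
  step 6: ¬F ∧ ((¬F ∨ (T ∨ F)) ∨ (F ∧ ¬T))
  step 7: T ∧ ((¬F ∨ (T ∨ F)) ∨ (F ∧ ¬T))
  step 8: (¬F ∨ (T ∨ F)) ∨ (F ∧ ¬T)
  step 9: (T ∨ (T ∨ F)) ∨ (F ∧ ¬T)
  step 10: T ∨ (F ∧ ¬T)
  step 11: T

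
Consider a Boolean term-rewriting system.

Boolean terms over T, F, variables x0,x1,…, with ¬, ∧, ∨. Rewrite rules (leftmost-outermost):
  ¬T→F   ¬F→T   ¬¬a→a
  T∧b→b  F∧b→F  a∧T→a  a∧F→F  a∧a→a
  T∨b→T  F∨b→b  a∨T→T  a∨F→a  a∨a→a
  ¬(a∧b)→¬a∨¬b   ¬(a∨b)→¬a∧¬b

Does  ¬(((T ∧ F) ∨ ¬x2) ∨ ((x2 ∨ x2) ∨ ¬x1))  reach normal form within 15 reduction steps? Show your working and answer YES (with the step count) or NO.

  start: ¬(((T ∧ F) ∨ ¬x2) ∨ ((x2 ∨ x2) ∨ ¬x1))
  →1  ¬((T ∧ F) ∨ ¬x2) ∧ ¬((x2 ∨ x2) ∨ ¬x1)
  →2  (¬(T ∧ F) ∧ ¬¬x2) ∧ ¬((x2 ∨ x2) ∨ ¬x1)
  →3  ((¬T ∨ ¬F) ∧ ¬¬x2) ∧ ¬((x2 ∨ x2) ∨ ¬x1)
  →4  ((F ∨ ¬F) ∧ ¬¬x2) ∧ ¬((x2 ∨ x2) ∨ ¬x1)
  →5  (¬F ∧ ¬¬x2) ∧ ¬((x2 ∨ x2) ∨ ¬x1)
  →6  (T ∧ ¬¬x2) ∧ ¬((x2 ∨ x2) ∨ ¬x1)
  →7  ¬¬x2 ∧ ¬((x2 ∨ x2) ∨ ¬x1)
  →8  x2 ∧ ¬((x2 ∨ x2) ∨ ¬x1)
  →9  x2 ∧ (¬(x2 ∨ x2) ∧ ¬¬x1)
  →10  x2 ∧ ((¬x2 ∧ ¬x2) ∧ ¬¬x1)
  →11  x2 ∧ (¬x2 ∧ ¬¬x1)
  →12  x2 ∧ (¬x2 ∧ x1)

Answer: YES — reaches normal form x2 ∧ (¬x2 ∧ x1) in 12 ≤ 15 steps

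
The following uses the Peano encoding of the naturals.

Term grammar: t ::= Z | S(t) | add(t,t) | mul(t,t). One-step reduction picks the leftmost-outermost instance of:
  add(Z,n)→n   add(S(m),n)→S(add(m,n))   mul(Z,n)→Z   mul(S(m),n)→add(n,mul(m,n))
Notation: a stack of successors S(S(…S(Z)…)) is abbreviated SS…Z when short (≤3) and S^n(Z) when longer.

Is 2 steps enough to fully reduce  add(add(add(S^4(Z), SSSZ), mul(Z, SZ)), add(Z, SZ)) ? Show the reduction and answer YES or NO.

  start: add(add(add(S^4(Z), SSSZ), mul(Z, SZ)), add(Z, SZ))
  →1  add(add(S(add(SSSZ, SSSZ)), mul(Z, SZ)), add(Z, SZ))
  →2  add(S(add(add(SSSZ, SSSZ), mul(Z, SZ))), add(Z, SZ))

Answer: NO — after 2 steps the term is add(S(add(add(SSSZ, SSSZ), mul(Z, SZ))), add(Z, SZ)), not yet normal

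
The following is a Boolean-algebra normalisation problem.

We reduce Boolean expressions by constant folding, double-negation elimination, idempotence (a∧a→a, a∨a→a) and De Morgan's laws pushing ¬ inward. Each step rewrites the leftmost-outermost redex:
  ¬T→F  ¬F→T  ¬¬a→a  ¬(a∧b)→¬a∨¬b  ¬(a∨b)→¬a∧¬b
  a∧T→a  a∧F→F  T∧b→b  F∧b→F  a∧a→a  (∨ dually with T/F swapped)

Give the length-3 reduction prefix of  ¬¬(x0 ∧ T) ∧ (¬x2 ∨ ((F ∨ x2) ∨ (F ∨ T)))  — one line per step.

  start: ¬¬(x0 ∧ T) ∧ (¬x2 ∨ ((F ∨ x2) ∨ (F ∨ T)))
  →1  (x0 ∧ T) ∧ (¬x2 ∨ ((F ∨ x2) ∨ (F ∨ T)))
  →2  x0 ∧ (¬x2 ∨ ((F ∨ x2) ∨ (F ∨ T)))
  →3  x0 ∧ (¬x2 ∨ (x2 ∨ (F ∨ T)))

Answer: after 3 steps: x0 ∧ (¬x2 ∨ (x2 ∨ (F ∨ T)))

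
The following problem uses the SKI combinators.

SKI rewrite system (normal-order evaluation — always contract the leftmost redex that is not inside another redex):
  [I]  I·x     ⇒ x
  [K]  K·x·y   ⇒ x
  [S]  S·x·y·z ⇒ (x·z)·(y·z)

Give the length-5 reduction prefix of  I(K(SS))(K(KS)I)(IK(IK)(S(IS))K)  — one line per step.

  start: I(K(SS))(K(KS)I)(IK(IK)(S(IS))K)
  [1] K(SS)(K(KS)I)(IK(IK)(S(IS))K)
  [2] SS(IK(IK)(S(IS))K)
  [3] SS(K(IK)(S(IS))K)
  [4] SS(IKK)
  [5] SS(KK)

Answer: after 5 steps: SS(KK)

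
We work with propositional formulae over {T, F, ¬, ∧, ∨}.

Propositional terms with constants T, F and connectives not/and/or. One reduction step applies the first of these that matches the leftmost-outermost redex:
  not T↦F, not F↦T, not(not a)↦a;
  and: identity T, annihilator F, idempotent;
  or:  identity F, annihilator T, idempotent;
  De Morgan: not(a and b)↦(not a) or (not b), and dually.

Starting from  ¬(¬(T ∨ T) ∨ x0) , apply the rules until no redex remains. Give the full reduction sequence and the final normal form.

  start: ¬(¬(T ∨ T) ∨ x0)
  step 1: ¬¬(T ∨ T) ∧ ¬x0
  step 2: (T ∨ T) ∧ ¬x0
  step 3: T ∧ ¬x0
  step 4: ¬x0

Answer: normal form = ¬x0  (in 4 steps)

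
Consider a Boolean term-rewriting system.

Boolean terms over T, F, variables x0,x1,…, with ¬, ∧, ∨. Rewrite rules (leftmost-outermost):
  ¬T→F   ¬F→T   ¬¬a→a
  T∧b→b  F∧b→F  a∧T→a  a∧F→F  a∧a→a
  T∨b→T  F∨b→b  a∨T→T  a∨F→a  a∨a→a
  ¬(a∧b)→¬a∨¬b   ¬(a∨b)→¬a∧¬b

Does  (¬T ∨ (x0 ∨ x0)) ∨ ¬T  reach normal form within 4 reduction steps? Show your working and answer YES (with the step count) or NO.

  start: (¬T ∨ (x0 ∨ x0)) ∨ ¬T
  step 1: (F ∨ (x0 ∨ x0)) ∨ ¬T
  step 2: (x0 ∨ x0) ∨ ¬T
  step 3: x0 ∨ ¬T
  step 4: x0 ∨ F

Answer: NO — after 4 steps the term is x0 ∨ F, not yet normal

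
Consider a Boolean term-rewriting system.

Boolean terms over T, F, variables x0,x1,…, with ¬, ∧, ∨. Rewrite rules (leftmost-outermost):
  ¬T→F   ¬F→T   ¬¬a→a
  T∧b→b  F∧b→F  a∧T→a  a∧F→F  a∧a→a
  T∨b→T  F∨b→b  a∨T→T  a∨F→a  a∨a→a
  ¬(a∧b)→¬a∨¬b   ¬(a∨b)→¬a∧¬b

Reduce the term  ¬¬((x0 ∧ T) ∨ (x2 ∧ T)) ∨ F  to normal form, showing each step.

  start: ¬¬((x0 ∧ T) ∨ (x2 ∧ T)) ∨ F
  [1] ¬¬((x0 ∧ T) ∨ (x2 ∧ T))
  [2] (x0 ∧ T) ∨ (x2 ∧ T)
  [3] x0 ∨ (x2 ∧ T)
  [4] x0 ∨ x2

Answer: normal form = x0 ∨ x2  (in 4 steps)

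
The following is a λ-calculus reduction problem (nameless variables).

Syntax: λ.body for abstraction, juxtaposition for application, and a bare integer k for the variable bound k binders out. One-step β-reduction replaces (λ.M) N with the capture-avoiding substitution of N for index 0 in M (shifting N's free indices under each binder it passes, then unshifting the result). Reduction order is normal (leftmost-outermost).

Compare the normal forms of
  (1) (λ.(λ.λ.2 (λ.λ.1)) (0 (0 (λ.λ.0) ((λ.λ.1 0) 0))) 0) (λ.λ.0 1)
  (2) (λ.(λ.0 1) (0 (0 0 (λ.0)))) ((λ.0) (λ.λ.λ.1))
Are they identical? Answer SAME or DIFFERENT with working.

Answer: DIFFERENT — A ⇓ λ.0 (λ.λ.1), B ⇓ λ.λ.λ.λ.1

Reduction:
Term A:
  start: (λ.(λ.λ.2 (λ.λ.1)) (0 (0 (λ.λ.0) ((λ.λ.1 0) 0))) 0) (λ.λ.0 1)
  [1] (λ.λ.(λ.λ.0 1) (λ.λ.1)) ((λ.λ.0 1) ((λ.λ.0 1) (λ.λ.0) ((λ.λ.1 0) (λ.λ.0 1)))) (λ.λ.0 1)
  [2] (λ.(λ.λ.0 1) (λ.λ.1)) (λ.λ.0 1)
  [3] (λ.λ.0 1) (λ.λ.1)
  [4] λ.0 (λ.λ.1)

Term B:
  start: (λ.(λ.0 1) (0 (0 0 (λ.0)))) ((λ.0) (λ.λ.λ.1))
  [1] (λ.0 ((λ.0) (λ.λ.λ.1))) ((λ.0) (λ.λ.λ.1) ((λ.0) (λ.λ.λ.1) ((λ.0) (λ.λ.λ.1)) (λ.0)))
  [2] (λ.0) (λ.λ.λ.1) ((λ.0) (λ.λ.λ.1) ((λ.0) (λ.λ.λ.1)) (λ.0)) ((λ.0) (λ.λ.λ.1))
  [3] (λ.λ.λ.1) ((λ.0) (λ.λ.λ.1) ((λ.0) (λ.λ.λ.1)) (λ.0)) ((λ.0) (λ.λ.λ.1))
  [4] (λ.λ.1) ((λ.0) (λ.λ.λ.1))
  [5] λ.(λ.0) (λ.λ.λ.1)
  [6] λ.λ.λ.λ.1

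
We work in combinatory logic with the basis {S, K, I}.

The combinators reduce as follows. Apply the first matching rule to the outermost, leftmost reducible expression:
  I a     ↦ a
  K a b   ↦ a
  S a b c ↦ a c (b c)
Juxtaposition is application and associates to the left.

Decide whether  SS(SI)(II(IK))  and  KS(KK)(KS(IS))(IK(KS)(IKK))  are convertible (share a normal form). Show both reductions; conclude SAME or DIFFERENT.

Answer: DIFFERENT — A ⇓ SK(SIK), B ⇓ SS(KS)

Working:
Term A:
  start: SS(SI)(II(IK))
  [1] S(II(IK))(SI(II(IK)))
  [2] S(I(IK))(SI(II(IK)))
  [3] S(IK)(SI(II(IK)))
  [4] SK(SI(II(IK)))
  [5] SK(SI(I(IK)))
  [6] SK(SI(IK))
  [7] SK(SIK)

Term B:
  start: KS(KK)(KS(IS))(IK(KS)(IKK))
  [1] S(KS(IS))(IK(KS)(IKK))
  [2] SS(IK(KS)(IKK))
  [3] SS(K(KS)(IKK))
  [4] SS(KS)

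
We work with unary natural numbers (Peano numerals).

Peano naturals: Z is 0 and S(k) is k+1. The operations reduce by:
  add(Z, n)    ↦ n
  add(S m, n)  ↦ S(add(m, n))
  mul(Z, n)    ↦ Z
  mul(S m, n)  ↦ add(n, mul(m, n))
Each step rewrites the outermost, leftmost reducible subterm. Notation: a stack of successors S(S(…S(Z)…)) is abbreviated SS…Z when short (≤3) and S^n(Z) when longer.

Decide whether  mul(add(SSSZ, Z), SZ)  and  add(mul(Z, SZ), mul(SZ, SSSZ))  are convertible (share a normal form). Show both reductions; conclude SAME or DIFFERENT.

Answer: SAME — A ⇓ SSSZ, B ⇓ SSSZ

Working:
Term A:
  start: mul(add(SSSZ, Z), SZ)
  →1  mul(S(add(SSZ, Z)), SZ)
  →2  add(SZ, mul(add(SSZ, Z), SZ))
  →3  S(add(Z, mul(add(SSZ, Z), SZ)))
  →4  S(mul(add(SSZ, Z), SZ))
  →5  S(mul(S(add(SZ, Z)), SZ))
  →6  S(add(SZ, mul(add(SZ, Z), SZ)))
  →7  S(S(add(Z, mul(add(SZ, Z), SZ))))
  →8  S(S(mul(add(SZ, Z), SZ)))
  →9  S(S(mul(S(add(Z, Z)), SZ)))
  →10  S(S(add(SZ, mul(add(Z, Z), SZ))))
  →11  S(S(S(add(Z, mul(add(Z, Z), SZ)))))
  →12  S(S(S(mul(add(Z, Z), SZ))))
  →13  S(S(S(mul(Z, SZ))))
  →14  SSSZ

Term B:
  start: add(mul(Z, SZ), mul(SZ, SSSZ))
  →1  add(Z, mul(SZ, SSSZ))
  →2  mul(SZ, SSSZ)
  →3  add(SSSZ, mul(Z, SSSZ))
  →4  S(add(SSZ, mul(Z, SSSZ)))
  →5  S(S(add(SZ, mul(Z, SSSZ))))
  →6  S(S(S(add(Z, mul(Z, SSSZ)))))
  →7  S(S(S(mul(Z, SSSZ))))
  →8  SSSZ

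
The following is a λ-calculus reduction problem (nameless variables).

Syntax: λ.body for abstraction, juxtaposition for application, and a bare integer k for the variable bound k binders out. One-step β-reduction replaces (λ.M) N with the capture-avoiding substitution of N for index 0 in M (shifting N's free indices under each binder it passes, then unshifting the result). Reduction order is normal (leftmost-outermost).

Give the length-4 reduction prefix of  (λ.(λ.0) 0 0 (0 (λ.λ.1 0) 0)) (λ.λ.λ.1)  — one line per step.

Answer: after 4 steps: λ.(λ.λ.λ.1) (λ.λ.1 0) (λ.λ.λ.1)

Reduction:
  start: (λ.(λ.0) 0 0 (0 (λ.λ.1 0) 0)) (λ.λ.λ.1)
  [1] (λ.0) (λ.λ.λ.1) (λ.λ.λ.1) ((λ.λ.λ.1) (λ.λ.1 0) (λ.λ.λ.1))
  [2] (λ.λ.λ.1) (λ.λ.λ.1) ((λ.λ.λ.1) (λ.λ.1 0) (λ.λ.λ.1))
  [3] (λ.λ.1) ((λ.λ.λ.1) (λ.λ.1 0) (λ.λ.λ.1))
  [4] λ.(λ.λ.λ.1) (λ.λ.1 0) (λ.λ.λ.1)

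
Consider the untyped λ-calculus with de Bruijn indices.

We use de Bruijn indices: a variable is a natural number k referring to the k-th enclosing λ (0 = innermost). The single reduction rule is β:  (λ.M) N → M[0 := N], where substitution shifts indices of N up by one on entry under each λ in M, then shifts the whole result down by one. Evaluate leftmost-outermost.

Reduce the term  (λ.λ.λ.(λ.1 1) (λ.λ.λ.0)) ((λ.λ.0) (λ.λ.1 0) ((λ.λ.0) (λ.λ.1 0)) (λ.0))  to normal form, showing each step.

Answer: normal form = λ.λ.0 0  (in 2 steps)

Working:
  start: (λ.λ.λ.(λ.1 1) (λ.λ.λ.0)) ((λ.λ.0) (λ.λ.1 0) ((λ.λ.0) (λ.λ.1 0)) (λ.0))
  step 1: λ.λ.(λ.1 1) (λ.λ.λ.0)
  step 2: λ.λ.0 0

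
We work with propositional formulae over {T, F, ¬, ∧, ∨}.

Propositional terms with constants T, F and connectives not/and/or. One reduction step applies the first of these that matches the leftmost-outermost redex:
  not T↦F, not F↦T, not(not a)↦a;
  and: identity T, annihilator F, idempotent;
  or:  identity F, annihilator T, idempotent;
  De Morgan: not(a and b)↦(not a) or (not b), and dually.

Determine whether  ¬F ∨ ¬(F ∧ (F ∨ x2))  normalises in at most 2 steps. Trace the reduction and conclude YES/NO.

  start: ¬F ∨ ¬(F ∧ (F ∨ x2))
  [1] T ∨ ¬(F ∧ (F ∨ x2))
  [2] T

Answer: YES — reaches normal form T in 2 ≤ 2 steps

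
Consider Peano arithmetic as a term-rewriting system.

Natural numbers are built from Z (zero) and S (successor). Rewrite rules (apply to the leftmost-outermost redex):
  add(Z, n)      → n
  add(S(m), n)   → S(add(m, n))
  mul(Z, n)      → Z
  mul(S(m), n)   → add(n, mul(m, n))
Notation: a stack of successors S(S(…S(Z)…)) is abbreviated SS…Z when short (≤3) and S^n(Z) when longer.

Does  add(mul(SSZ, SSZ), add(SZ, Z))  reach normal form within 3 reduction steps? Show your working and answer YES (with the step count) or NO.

  start: add(mul(SSZ, SSZ), add(SZ, Z))
  →1  add(add(SSZ, mul(SZ, SSZ)), add(SZ, Z))
  →2  add(S(add(SZ, mul(SZ, SSZ))), add(SZ, Z))
  →3  S(add(add(SZ, mul(SZ, SSZ)), add(SZ, Z)))

Answer: NO — after 3 steps the term is S(add(add(SZ, mul(SZ, SSZ)), add(SZ, Z))), not yet normal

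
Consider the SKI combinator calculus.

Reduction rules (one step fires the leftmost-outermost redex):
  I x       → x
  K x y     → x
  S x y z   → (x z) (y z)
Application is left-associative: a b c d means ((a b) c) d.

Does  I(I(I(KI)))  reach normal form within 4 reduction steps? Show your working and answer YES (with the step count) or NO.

Answer: YES — reaches normal form KI in 3 ≤ 4 steps

Reduction:
  start: I(I(I(KI)))
  [1] I(I(KI))
  [2] I(KI)
  [3] KI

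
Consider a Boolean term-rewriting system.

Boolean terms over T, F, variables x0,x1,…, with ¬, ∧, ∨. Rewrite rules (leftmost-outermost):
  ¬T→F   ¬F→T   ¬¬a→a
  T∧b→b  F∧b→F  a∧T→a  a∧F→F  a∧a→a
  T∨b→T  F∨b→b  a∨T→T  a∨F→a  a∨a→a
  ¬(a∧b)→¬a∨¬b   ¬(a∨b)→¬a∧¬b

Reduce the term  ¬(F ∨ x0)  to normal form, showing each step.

  start: ¬(F ∨ x0)
  →1  ¬F ∧ ¬x0
  →2  T ∧ ¬x0
  →3  ¬x0

Answer: normal form = ¬x0  (in 3 steps)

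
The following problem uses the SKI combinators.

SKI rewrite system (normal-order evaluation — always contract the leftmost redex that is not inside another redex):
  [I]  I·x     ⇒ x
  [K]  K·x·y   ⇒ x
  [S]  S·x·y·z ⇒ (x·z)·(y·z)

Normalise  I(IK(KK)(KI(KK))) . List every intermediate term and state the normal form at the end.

Answer: normal form = KK  (in 3 steps)

Working:
  start: I(IK(KK)(KI(KK)))
  →1  IK(KK)(KI(KK))
  →2  K(KK)(KI(KK))
  →3  KK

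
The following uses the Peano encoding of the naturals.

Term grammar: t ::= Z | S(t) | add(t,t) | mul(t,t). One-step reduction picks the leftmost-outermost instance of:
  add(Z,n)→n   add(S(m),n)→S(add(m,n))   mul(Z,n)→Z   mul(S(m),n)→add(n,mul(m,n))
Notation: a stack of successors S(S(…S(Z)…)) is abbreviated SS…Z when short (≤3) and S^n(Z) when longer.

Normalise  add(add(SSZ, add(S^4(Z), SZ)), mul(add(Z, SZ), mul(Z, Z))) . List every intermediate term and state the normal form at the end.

  start: add(add(SSZ, add(S^4(Z), SZ)), mul(add(Z, SZ), mul(Z, Z)))
  →1  add(S(add(SZ, add(S^4(Z), SZ))), mul(add(Z, SZ), mul(Z, Z)))
  →2  S(add(add(SZ, add(S^4(Z), SZ)), mul(add(Z, SZ), mul(Z, Z))))
  →3  S(add(S(add(Z, add(S^4(Z), SZ))), mul(add(Z, SZ), mul(Z, Z))))
  →4  S(S(add(add(Z, add(S^4(Z), SZ)), mul(add(Z, SZ), mul(Z, Z)))))
  →5  S(S(add(add(S^4(Z), SZ), mul(add(Z, SZ), mul(Z, Z)))))
  →6  S(S(add(S(add(SSSZ, SZ)), mul(add(Z, SZ), mul(Z, Z)))))
  →7  S(S(S(add(add(SSSZ, SZ), mul(add(Z, SZ), mul(Z, Z))))))
  →8  S(S(S(add(S(add(SSZ, SZ)), mul(add(Z, SZ), mul(Z, Z))))))
  →9  S(S(S(S(add(add(SSZ, SZ), mul(add(Z, SZ), mul(Z, Z)))))))
  →10  S(S(S(S(add(S(add(SZ, SZ)), mul(add(Z, SZ), mul(Z, Z)))))))
  →11  S(S(S(S(S(add(add(SZ, SZ), mul(add(Z, SZ), mul(Z, Z))))))))
  →12  S(S(S(S(S(add(S(add(Z, SZ)), mul(add(Z, SZ), mul(Z, Z))))))))
  →13  S(S(S(S(S(S(add(add(Z, SZ), mul(add(Z, SZ), mul(Z, Z)))))))))
  →14  S(S(S(S(S(S(add(SZ, mul(add(Z, SZ), mul(Z, Z)))))))))
  →15  S(S(S(S(S(S(S(add(Z, mul(add(Z, SZ), mul(Z, Z))))))))))
  →16  S(S(S(S(S(S(S(mul(add(Z, SZ), mul(Z, Z)))))))))
  →17  S(S(S(S(S(S(S(mul(SZ, mul(Z, Z)))))))))
  →18  S(S(S(S(S(S(S(add(mul(Z, Z), mul(Z, mul(Z, Z))))))))))
  →19  S(S(S(S(S(S(S(add(Z, mul(Z, mul(Z, Z))))))))))
  →20  S(S(S(S(S(S(S(mul(Z, mul(Z, Z)))))))))
  →21  S^7(Z)

Answer: normal form = S^7(Z)  (in 21 steps)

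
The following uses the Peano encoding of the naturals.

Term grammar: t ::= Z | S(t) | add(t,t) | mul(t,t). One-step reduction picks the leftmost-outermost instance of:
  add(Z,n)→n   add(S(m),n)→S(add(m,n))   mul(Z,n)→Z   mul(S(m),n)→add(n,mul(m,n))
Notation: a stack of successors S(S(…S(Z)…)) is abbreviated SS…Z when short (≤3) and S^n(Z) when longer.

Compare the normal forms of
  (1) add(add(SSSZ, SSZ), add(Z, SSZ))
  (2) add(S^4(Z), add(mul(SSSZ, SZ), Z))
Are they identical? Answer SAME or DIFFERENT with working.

Answer: SAME — A ⇓ S^7(Z), B ⇓ S^7(Z)

Working:
Term A:
  start: add(add(SSSZ, SSZ), add(Z, SSZ))
  →1  add(S(add(SSZ, SSZ)), add(Z, SSZ))
  →2  S(add(add(SSZ, SSZ), add(Z, SSZ)))
  →3  S(add(S(add(SZ, SSZ)), add(Z, SSZ)))
  →4  S(S(add(add(SZ, SSZ), add(Z, SSZ))))
  →5  S(S(add(S(add(Z, SSZ)), add(Z, SSZ))))
  →6  S(S(S(add(add(Z, SSZ), add(Z, SSZ)))))
  →7  S(S(S(add(SSZ, add(Z, SSZ)))))
  →8  S(S(S(S(add(SZ, add(Z, SSZ))))))
  →9  S(S(S(S(S(add(Z, add(Z, SSZ)))))))
  →10  S(S(S(S(S(add(Z, SSZ))))))
  →11  S^7(Z)

Term B:
  start: add(S^4(Z), add(mul(SSSZ, SZ), Z))
  →1  S(add(SSSZ, add(mul(SSSZ, SZ), Z)))
  →2  S(S(add(SSZ, add(mul(SSSZ, SZ), Z))))
  →3  S(S(S(add(SZ, add(mul(SSSZ, SZ), Z)))))
  →4  S(S(S(S(add(Z, add(mul(SSSZ, SZ), Z))))))
  →5  S(S(S(S(add(mul(SSSZ, SZ), Z)))))
  →6  S(S(S(S(add(add(SZ, mul(SSZ, SZ)), Z)))))
  →7  S(S(S(S(add(S(add(Z, mul(SSZ, SZ))), Z)))))
  →8  S(S(S(S(S(add(add(Z, mul(SSZ, SZ)), Z))))))
  →9  S(S(S(S(S(add(mul(SSZ, SZ), Z))))))
  →10  S(S(S(S(S(add(add(SZ, mul(SZ, SZ)), Z))))))
  →11  S(S(S(S(S(add(S(add(Z, mul(SZ, SZ))), Z))))))
  →12  S(S(S(S(S(S(add(add(Z, mul(SZ, SZ)), Z)))))))
  →13  S(S(S(S(S(S(add(mul(SZ, SZ), Z)))))))
  →14  S(S(S(S(S(S(add(add(SZ, mul(Z, SZ)), Z)))))))
  →15  S(S(S(S(S(S(add(S(add(Z, mul(Z, SZ))), Z)))))))
  →16  S(S(S(S(S(S(S(add(add(Z, mul(Z, SZ)), Z))))))))
  →17  S(S(S(S(S(S(S(add(mul(Z, SZ), Z))))))))
  →18  S(S(S(S(S(S(S(add(Z, Z))))))))
  →19  S^7(Z)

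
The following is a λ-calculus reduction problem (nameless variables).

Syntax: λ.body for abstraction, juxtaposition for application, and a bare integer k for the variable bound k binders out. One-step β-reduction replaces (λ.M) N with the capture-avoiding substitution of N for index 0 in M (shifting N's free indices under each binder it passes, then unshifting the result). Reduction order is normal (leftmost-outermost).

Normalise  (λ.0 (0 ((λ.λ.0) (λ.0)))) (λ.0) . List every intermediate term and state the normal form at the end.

  start: (λ.0 (0 ((λ.λ.0) (λ.0)))) (λ.0)
  →1  (λ.0) ((λ.0) ((λ.λ.0) (λ.0)))
  →2  (λ.0) ((λ.λ.0) (λ.0))
  →3  (λ.λ.0) (λ.0)
  →4  λ.0

Answer: normal form = λ.0  (in 4 steps)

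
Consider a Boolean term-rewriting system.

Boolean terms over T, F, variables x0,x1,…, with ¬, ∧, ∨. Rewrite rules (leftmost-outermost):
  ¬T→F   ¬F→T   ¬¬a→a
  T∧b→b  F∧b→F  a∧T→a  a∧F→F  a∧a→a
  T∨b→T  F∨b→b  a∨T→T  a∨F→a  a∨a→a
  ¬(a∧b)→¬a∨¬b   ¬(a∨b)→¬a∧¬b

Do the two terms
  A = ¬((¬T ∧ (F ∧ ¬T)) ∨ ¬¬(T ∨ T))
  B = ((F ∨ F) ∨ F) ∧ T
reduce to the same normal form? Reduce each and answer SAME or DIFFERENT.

Term A:
  start: ¬((¬T ∧ (F ∧ ¬T)) ∨ ¬¬(T ∨ T))
  [1] ¬(¬T ∧ (F ∧ ¬T)) ∧ ¬¬¬(T ∨ T)
  [2] (¬¬T ∨ ¬(F ∧ ¬T)) ∧ ¬¬¬(T ∨ T)
  [3] (T ∨ ¬(F ∧ ¬T)) ∧ ¬¬¬(T ∨ T)
  [4] T ∧ ¬¬¬(T ∨ T)
  [5] ¬¬¬(T ∨ T)
  [6] ¬(T ∨ T)
  [7] ¬T ∧ ¬T
  [8] ¬T
  [9] F

Term B:
  start: ((F ∨ F) ∨ F) ∧ T
  [1] (F ∨ F) ∨ F
  [2] F ∨ F
  [3] F

Answer: SAME — A ⇓ F, B ⇓ F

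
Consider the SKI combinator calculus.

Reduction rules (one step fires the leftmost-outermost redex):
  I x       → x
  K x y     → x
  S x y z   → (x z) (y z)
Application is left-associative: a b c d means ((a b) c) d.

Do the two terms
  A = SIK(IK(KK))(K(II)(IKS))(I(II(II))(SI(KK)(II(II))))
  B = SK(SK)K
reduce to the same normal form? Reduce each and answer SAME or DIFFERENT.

Answer: DIFFERENT — A ⇓ KK, B ⇓ K

Reduction:
Term A:
  start: SIK(IK(KK))(K(II)(IKS))(I(II(II))(SI(KK)(II(II))))
  [1] I(IK(KK))(K(IK(KK)))(K(II)(IKS))(I(II(II))(SI(KK)(II(II))))
  [2] IK(KK)(K(IK(KK)))(K(II)(IKS))(I(II(II))(SI(KK)(II(II))))
  [3] K(KK)(K(IK(KK)))(K(II)(IKS))(I(II(II))(SI(KK)(II(II))))
  [4] KK(K(II)(IKS))(I(II(II))(SI(KK)(II(II))))
  [5] K(I(II(II))(SI(KK)(II(II))))
  [6] K(II(II)(SI(KK)(II(II))))
  [7] K(I(II)(SI(KK)(II(II))))
  [8] K(II(SI(KK)(II(II))))
  [9] K(I(SI(KK)(II(II))))
  [10] K(SI(KK)(II(II)))
  [11] K(I(II(II))(KK(II(II))))
  [12] K(II(II)(KK(II(II))))
  [13] K(I(II)(KK(II(II))))
  [14] K(II(KK(II(II))))
  [15] K(I(KK(II(II))))
  [16] K(KK(II(II)))
  [17] KK

Term B:
  start: SK(SK)K
  [1] KK(SKK)
  [2] K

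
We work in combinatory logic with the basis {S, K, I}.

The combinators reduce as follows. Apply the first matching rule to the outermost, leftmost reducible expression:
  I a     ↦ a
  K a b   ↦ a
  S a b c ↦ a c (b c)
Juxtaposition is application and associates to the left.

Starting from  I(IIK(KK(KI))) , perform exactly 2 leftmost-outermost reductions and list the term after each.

Answer: after 2 steps: IK(KK(KI))

Reduction:
  start: I(IIK(KK(KI)))
  →1  IIK(KK(KI))
  →2  IK(KK(KI))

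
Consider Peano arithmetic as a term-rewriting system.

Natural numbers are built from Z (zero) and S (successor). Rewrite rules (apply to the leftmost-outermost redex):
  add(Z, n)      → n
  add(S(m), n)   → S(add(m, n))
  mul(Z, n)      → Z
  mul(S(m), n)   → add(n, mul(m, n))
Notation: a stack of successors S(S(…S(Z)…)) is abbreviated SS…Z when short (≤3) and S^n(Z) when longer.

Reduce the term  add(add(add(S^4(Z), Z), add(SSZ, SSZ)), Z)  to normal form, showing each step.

  start: add(add(add(S^4(Z), Z), add(SSZ, SSZ)), Z)
  step 1: add(add(S(add(SSSZ, Z)), add(SSZ, SSZ)), Z)
  step 2: add(S(add(add(SSSZ, Z), add(SSZ, SSZ))), Z)
  step 3: S(add(add(add(SSSZ, Z), add(SSZ, SSZ)), Z))
  step 4: S(add(add(S(add(SSZ, Z)), add(SSZ, SSZ)), Z))
  step 5: S(add(S(add(add(SSZ, Z), add(SSZ, SSZ))), Z))
  step 6: S(S(add(add(add(SSZ, Z), add(SSZ, SSZ)), Z)))
  step 7: S(S(add(add(S(add(SZ, Z)), add(SSZ, SSZ)), Z)))
  step 8: S(S(add(S(add(add(SZ, Z), add(SSZ, SSZ))), Z)))
  step 9: S(S(S(add(add(add(SZ, Z), add(SSZ, SSZ)), Z))))
  step 10: S(S(S(add(add(S(add(Z, Z)), add(SSZ, SSZ)), Z))))
  step 11: S(S(S(add(S(add(add(Z, Z), add(SSZ, SSZ))), Z))))
  step 12: S(S(S(S(add(add(add(Z, Z), add(SSZ, SSZ)), Z)))))
  step 13: S(S(S(S(add(add(Z, add(SSZ, SSZ)), Z)))))
  step 14: S(S(S(S(add(add(SSZ, SSZ), Z)))))
  step 15: S(S(S(S(add(S(add(SZ, SSZ)), Z)))))
  step 16: S(S(S(S(S(add(add(SZ, SSZ), Z))))))
  step 17: S(S(S(S(S(add(S(add(Z, SSZ)), Z))))))
  step 18: S(S(S(S(S(S(add(add(Z, SSZ), Z)))))))
  step 19: S(S(S(S(S(S(add(SSZ, Z)))))))
  step 20: S(S(S(S(S(S(S(add(SZ, Z))))))))
  step 21: S(S(S(S(S(S(S(S(add(Z, Z)))))))))
  step 22: S^8(Z)

Answer: normal form = S^8(Z)  (in 22 steps)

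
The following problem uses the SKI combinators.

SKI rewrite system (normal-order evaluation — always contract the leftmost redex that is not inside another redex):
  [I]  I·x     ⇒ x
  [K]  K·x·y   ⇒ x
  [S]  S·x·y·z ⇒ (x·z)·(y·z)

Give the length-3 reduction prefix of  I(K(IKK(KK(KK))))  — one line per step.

Answer: after 3 steps: KK

Reduction:
  start: I(K(IKK(KK(KK))))
  [1] K(IKK(KK(KK)))
  [2] K(KK(KK(KK)))
  [3] KK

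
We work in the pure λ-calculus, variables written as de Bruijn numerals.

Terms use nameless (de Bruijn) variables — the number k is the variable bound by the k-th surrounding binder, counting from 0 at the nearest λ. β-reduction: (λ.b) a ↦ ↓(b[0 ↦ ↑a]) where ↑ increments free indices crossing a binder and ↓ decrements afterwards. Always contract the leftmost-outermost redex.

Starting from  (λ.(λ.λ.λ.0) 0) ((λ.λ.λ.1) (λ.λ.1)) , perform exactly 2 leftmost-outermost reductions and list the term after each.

Answer: after 2 steps: λ.λ.0

Working:
  start: (λ.(λ.λ.λ.0) 0) ((λ.λ.λ.1) (λ.λ.1))
  [1] (λ.λ.λ.0) ((λ.λ.λ.1) (λ.λ.1))
  [2] λ.λ.0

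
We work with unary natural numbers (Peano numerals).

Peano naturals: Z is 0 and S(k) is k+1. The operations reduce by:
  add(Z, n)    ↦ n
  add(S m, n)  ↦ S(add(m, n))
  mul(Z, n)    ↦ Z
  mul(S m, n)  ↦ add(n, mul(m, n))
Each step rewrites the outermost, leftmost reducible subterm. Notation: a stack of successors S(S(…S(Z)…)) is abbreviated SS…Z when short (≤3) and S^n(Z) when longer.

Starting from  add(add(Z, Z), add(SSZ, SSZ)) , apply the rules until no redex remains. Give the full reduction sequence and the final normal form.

  start: add(add(Z, Z), add(SSZ, SSZ))
  step 1: add(Z, add(SSZ, SSZ))
  step 2: add(SSZ, SSZ)
  step 3: S(add(SZ, SSZ))
  step 4: S(S(add(Z, SSZ)))
  step 5: S^4(Z)

Answer: normal form = S^4(Z)  (in 5 steps)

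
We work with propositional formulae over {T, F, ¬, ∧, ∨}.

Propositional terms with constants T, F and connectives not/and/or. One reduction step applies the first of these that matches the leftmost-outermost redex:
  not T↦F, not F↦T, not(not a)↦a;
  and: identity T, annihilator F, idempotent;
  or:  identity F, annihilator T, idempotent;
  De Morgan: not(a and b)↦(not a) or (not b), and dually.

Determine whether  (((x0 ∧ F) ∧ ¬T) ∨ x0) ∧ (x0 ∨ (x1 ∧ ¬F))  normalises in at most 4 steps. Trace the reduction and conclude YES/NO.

  start: (((x0 ∧ F) ∧ ¬T) ∨ x0) ∧ (x0 ∨ (x1 ∧ ¬F))
  step 1: ((F ∧ ¬T) ∨ x0) ∧ (x0 ∨ (x1 ∧ ¬F))
  step 2: (F ∨ x0) ∧ (x0 ∨ (x1 ∧ ¬F))
  step 3: x0 ∧ (x0 ∨ (x1 ∧ ¬F))
  step 4: x0 ∧ (x0 ∨ (x1 ∧ T))

Answer: NO — after 4 steps the term is x0 ∧ (x0 ∨ (x1 ∧ T)), not yet normal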